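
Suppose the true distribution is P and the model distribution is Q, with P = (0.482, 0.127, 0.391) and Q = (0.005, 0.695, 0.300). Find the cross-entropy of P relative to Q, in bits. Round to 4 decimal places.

H(P,Q) = −Σ p·log₂ q.
  −0.482·log₂(0.005) = 3.68434
  −0.127·log₂(0.695) = 0.06666
  −0.391·log₂(0.300) = 0.67915
H(P,Q) = 4.4302 bits.

4.4302 bits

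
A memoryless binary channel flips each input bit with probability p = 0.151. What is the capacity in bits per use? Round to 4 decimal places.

0.3877 bits

Binary symmetric channel: C = 1 − h₂(ε) where h₂ is the binary entropy function.
h₂(0.151) = −0.151·log₂0.151 − 0.849·log₂0.849 = 0.6123.
C = 1 − 0.6123 = 0.3877 bits per channel use.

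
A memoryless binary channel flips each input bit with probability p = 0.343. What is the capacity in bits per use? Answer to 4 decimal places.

0.0723 bits

Binary symmetric channel: C = 1 − h₂(ε) where h₂ is the binary entropy function.
h₂(0.343) = −0.343·log₂0.343 − 0.657·log₂0.657 = 0.9277.
C = 1 − 0.9277 = 0.0723 bits per channel use.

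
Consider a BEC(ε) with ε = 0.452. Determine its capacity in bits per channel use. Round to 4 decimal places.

Binary erasure channel: capacity C = 1 − ε.
C = 1 − 0.452 = 0.5480 bits per channel use.

0.5480 bits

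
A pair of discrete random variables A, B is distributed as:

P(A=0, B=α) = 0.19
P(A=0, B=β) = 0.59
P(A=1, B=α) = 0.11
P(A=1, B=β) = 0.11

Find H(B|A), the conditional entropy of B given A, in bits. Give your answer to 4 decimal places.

Chain rule: H(B|A) = H(A,B) − H(A).
Marginals: p(A) = (0.7800, 0.2200), p(B) = (0.3000, 0.7000).
H(A,B) = 1.6049 bits; H(A) = 0.7602 bits.
H(B|A) = 1.6049 − 0.7602 = 0.8447 bits.

0.8447 bits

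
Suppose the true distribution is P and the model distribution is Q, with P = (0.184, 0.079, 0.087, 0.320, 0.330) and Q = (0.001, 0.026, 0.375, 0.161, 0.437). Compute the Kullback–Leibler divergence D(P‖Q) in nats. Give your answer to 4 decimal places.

D(P‖Q) = Σ p·ln(p/q).
  0.184·ln(0.184/0.001) = 0.95955
  0.079·ln(0.079/0.026) = 0.08780
  0.087·ln(0.087/0.375) = -0.12711
  0.320·ln(0.320/0.161) = 0.21981
  0.330·ln(0.330/0.437) = -0.09268
D(P‖Q) = 1.0474 nats.

1.0474 nats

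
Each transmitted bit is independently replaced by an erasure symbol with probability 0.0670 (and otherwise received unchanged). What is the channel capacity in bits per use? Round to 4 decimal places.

0.9330 bits

Binary erasure channel: capacity C = 1 − ε.
C = 1 − 0.0670 = 0.9330 bits per channel use.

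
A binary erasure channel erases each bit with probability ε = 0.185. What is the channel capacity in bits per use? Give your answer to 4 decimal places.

Binary erasure channel: capacity C = 1 − ε.
C = 1 − 0.185 = 0.8150 bits per channel use.

0.8150 bits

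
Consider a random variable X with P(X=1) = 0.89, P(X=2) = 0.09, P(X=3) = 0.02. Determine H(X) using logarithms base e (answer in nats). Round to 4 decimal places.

H(X) = −Σ p·ln p.
  −(0.89)·ln(0.89) = 0.10372
  −(0.09)·ln(0.09) = 0.21672
  −(0.02)·ln(0.02) = 0.07824
Sum: 0.10372 + 0.21672 + 0.07824 = 0.3987 nats.

0.3987 nats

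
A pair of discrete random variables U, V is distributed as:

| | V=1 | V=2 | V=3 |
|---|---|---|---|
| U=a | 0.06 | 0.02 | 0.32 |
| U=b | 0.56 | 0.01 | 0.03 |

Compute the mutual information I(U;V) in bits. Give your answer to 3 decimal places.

Marginals: p(U) = (0.4000, 0.6000), p(V) = (0.6200, 0.0300, 0.3500).
I(U;V) = Σ p(x,y)·log₂[p(x,y)/(p(x)p(y))].
  (a,1): 0.06·log₂(0.2419) = -0.1228
  (a,2): 0.02·log₂(1.6667) = 0.0147
  (a,3): 0.32·log₂(2.2857) = 0.3816
  (b,1): 0.56·log₂(1.5054) = 0.3305
  (b,2): 0.01·log₂(0.5556) = -0.0085
  (b,3): 0.03·log₂(0.1429) = -0.0842
Sum = 0.511 bits.

0.511 bits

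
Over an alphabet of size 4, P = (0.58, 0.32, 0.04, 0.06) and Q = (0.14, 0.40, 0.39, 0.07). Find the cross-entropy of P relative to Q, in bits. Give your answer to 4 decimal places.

H(P,Q) = −Σ p·log₂ q.
  −0.58·log₂(0.14) = 1.64517
  −0.32·log₂(0.40) = 0.42302
  −0.04·log₂(0.39) = 0.05434
  −0.06·log₂(0.07) = 0.23019
H(P,Q) = 2.3527 bits.

2.3527 bits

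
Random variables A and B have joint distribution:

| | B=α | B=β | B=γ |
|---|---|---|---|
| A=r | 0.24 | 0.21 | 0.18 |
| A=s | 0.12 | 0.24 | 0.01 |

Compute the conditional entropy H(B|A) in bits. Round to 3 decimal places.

1.389 bits

Chain rule: H(B|A) = H(A,B) − H(A).
Marginals: p(A) = (0.6300, 0.3700), p(B) = (0.3600, 0.4500, 0.1900).
H(A,B) = 2.3399 bits; H(A) = 0.9507 bits.
H(B|A) = 2.3399 − 0.9507 = 1.389 bits.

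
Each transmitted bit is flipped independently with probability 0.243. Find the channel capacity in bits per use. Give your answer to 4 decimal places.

0.2000 bits

Binary symmetric channel: C = 1 − h₂(ε) where h₂ is the binary entropy function.
h₂(0.243) = −0.243·log₂0.243 − 0.757·log₂0.757 = 0.8000.
C = 1 − 0.8000 = 0.2000 bits per channel use.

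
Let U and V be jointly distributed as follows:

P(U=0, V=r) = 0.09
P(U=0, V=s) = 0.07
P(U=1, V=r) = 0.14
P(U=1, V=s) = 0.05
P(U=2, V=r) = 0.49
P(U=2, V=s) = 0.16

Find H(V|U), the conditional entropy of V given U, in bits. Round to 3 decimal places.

Chain rule: H(V|U) = H(U,V) − H(U).
Marginals: p(U) = (0.1600, 0.1900, 0.6500), p(V) = (0.7200, 0.2800).
H(U,V) = 2.1217 bits; H(U) = 1.2822 bits.
H(V|U) = 2.1217 − 1.2822 = 0.840 bits.

0.840 bits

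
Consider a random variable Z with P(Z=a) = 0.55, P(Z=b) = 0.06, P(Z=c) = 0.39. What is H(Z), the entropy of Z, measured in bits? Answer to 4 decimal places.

H(Z) = −Σ p·log₂ p.
  −(0.55)·log₂(0.55) = 0.47437
  −(0.06)·log₂(0.06) = 0.24353
  −(0.39)·log₂(0.39) = 0.52980
Sum: 0.47437 + 0.24353 + 0.52980 = 1.2477 bits.

1.2477 bits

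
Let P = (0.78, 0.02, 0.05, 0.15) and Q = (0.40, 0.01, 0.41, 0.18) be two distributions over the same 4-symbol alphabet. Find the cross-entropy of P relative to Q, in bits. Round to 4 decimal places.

H(P,Q) = −Σ p·log₂ q.
  −0.78·log₂(0.40) = 1.03110
  −0.02·log₂(0.01) = 0.13288
  −0.05·log₂(0.41) = 0.06432
  −0.15·log₂(0.18) = 0.37109
H(P,Q) = 1.5994 bits.

1.5994 bits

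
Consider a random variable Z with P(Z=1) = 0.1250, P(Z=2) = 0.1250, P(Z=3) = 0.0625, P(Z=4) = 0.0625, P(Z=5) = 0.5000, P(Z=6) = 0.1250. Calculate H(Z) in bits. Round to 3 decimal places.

2.125 bits

H(Z) = −Σ p·log₂ p.
  −(0.1250)·log₂(0.1250) = 0.3750
  −(0.1250)·log₂(0.1250) = 0.3750
  −(0.0625)·log₂(0.0625) = 0.2500
  −(0.0625)·log₂(0.0625) = 0.2500
  −(0.5000)·log₂(0.5000) = 0.5000
  −(0.1250)·log₂(0.1250) = 0.3750
Sum: 0.3750 + 0.3750 + 0.2500 + 0.2500 + 0.5000 + 0.3750 = 2.125 bits.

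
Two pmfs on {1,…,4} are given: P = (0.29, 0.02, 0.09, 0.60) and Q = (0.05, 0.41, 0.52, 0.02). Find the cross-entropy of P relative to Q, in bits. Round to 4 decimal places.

4.7503 bits

H(P,Q) = −Σ p·log₂ q.
  −0.29·log₂(0.05) = 1.25336
  −0.02·log₂(0.41) = 0.02573
  −0.09·log₂(0.52) = 0.08491
  −0.60·log₂(0.02) = 3.38631
H(P,Q) = 4.7503 bits.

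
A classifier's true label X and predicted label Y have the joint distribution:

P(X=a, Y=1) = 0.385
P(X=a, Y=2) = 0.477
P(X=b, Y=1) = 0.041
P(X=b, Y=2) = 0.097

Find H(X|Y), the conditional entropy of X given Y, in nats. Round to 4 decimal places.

0.3957 nats

Marginals: p(X) = (0.8620, 0.1380), p(Y) = (0.4260, 0.5740).
H(X|Y) = Σ p(Y) · H(X|Y=·).
  Y=1: p=0.4260, H(X|Y=1) = 0.3168
  Y=2: p=0.5740, H(X|Y=2) = 0.4543
Weighted sum = 0.3957 nats.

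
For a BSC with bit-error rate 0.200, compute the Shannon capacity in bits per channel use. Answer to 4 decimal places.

0.2781 bits

Binary symmetric channel: C = 1 − h₂(ε) where h₂ is the binary entropy function.
h₂(0.200) = −0.200·log₂0.200 − 0.800·log₂0.800 = 0.7219.
C = 1 − 0.7219 = 0.2781 bits per channel use.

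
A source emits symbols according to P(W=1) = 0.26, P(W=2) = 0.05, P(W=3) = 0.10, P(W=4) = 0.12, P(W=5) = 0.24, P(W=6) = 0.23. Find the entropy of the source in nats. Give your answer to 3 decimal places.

1.665 nats

H(W) = −Σ p·ln p.
  −(0.26)·ln(0.26) = 0.3502
  −(0.05)·ln(0.05) = 0.1498
  −(0.10)·ln(0.10) = 0.2303
  −(0.12)·ln(0.12) = 0.2544
  −(0.24)·ln(0.24) = 0.3425
  −(0.23)·ln(0.23) = 0.3380
Sum: 0.3502 + 0.1498 + 0.2303 + 0.2544 + 0.3425 + 0.3380 = 1.665 nats.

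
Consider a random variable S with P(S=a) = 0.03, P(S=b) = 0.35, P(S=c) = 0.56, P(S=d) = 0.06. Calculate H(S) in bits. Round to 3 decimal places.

1.394 bits

H(S) = −Σ p·log₂ p.
  −(0.03)·log₂(0.03) = 0.1518
  −(0.35)·log₂(0.35) = 0.5301
  −(0.56)·log₂(0.56) = 0.4684
  −(0.06)·log₂(0.06) = 0.2435
Sum: 0.1518 + 0.5301 + 0.4684 + 0.2435 = 1.394 bits.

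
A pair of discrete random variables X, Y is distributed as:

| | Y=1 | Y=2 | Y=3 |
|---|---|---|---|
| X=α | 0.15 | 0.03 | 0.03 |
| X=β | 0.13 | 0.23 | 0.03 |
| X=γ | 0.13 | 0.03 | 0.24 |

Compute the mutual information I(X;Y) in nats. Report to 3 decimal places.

Marginals: p(X) = (0.2100, 0.3900, 0.4000), p(Y) = (0.4100, 0.2900, 0.3000).
I(X;Y) = Σ p(x,y)·ln[p(x,y)/(p(x)p(y))].
  (α,1): 0.15·ln(1.7422) = 0.0833
  (α,2): 0.03·ln(0.4926) = -0.0212
  (α,3): 0.03·ln(0.4762) = -0.0223
  (β,1): 0.13·ln(0.8130) = -0.0269
  (β,2): 0.23·ln(2.0336) = 0.1633
  (β,3): 0.03·ln(0.2564) = -0.0408
  (γ,1): 0.13·ln(0.7927) = -0.0302
  (γ,2): 0.03·ln(0.2586) = -0.0406
  (γ,3): 0.24·ln(2.0000) = 0.1664
Sum = 0.231 nats.

0.231 nats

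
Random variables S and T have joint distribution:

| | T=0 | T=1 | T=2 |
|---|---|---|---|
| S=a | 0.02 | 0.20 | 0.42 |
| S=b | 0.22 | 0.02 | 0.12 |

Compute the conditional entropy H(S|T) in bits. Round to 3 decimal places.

Marginals: p(S) = (0.6400, 0.3600), p(T) = (0.2400, 0.2200, 0.5400).
H(S|T) = Σ p(T) · H(S|T=·).
  T=0: p=0.2400, H(S|T=0) = 0.4138
  T=1: p=0.2200, H(S|T=1) = 0.4395
  T=2: p=0.5400, H(S|T=2) = 0.7642
Weighted sum = 0.609 bits.

0.609 bits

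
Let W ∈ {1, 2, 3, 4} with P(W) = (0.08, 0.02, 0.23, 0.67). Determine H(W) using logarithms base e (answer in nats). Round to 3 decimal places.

H(W) = −Σ p·ln p.
  −(0.08)·ln(0.08) = 0.2021
  −(0.02)·ln(0.02) = 0.0782
  −(0.23)·ln(0.23) = 0.3380
  −(0.67)·ln(0.67) = 0.2683
Sum: 0.2021 + 0.0782 + 0.3380 + 0.2683 = 0.887 nats.

0.887 nats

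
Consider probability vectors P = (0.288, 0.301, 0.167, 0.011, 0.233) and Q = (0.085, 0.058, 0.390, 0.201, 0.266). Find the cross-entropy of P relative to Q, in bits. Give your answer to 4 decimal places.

H(P,Q) = −Σ p·log₂ q.
  −0.288·log₂(0.085) = 1.02424
  −0.301·log₂(0.058) = 1.23645
  −0.167·log₂(0.390) = 0.22686
  −0.011·log₂(0.201) = 0.02546
  −0.233·log₂(0.266) = 0.44515
H(P,Q) = 2.9582 bits.

2.9582 bits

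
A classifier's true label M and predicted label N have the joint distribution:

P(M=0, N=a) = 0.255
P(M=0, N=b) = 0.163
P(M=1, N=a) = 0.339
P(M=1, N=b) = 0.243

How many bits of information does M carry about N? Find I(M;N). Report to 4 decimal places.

Marginals: p(M) = (0.4180, 0.5820), p(N) = (0.5940, 0.4060).
I(M;N) = H(M) + H(N) − H(M,N).
H(M) = 0.9805, H(N) = 0.9744, H(M,N) = 1.9543.
I(M;N) = 0.9805 + 0.9744 − 1.9543 = 0.0006 bits.

0.0006 bits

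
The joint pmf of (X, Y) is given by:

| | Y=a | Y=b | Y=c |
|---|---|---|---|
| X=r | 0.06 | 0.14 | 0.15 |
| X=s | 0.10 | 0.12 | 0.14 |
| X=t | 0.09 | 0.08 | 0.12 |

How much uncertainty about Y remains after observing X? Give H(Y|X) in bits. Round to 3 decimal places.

1.540 bits

Chain rule: H(Y|X) = H(X,Y) − H(X).
Marginals: p(X) = (0.3500, 0.3600, 0.2900), p(Y) = (0.2500, 0.3400, 0.4100).
H(X,Y) = 3.1188 bits; H(X) = 1.5786 bits.
H(Y|X) = 3.1188 − 1.5786 = 1.540 bits.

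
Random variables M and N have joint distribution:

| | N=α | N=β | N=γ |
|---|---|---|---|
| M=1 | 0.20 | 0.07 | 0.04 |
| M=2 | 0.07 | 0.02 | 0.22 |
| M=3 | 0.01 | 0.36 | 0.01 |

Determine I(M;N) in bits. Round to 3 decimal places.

Marginals: p(M) = (0.3100, 0.3100, 0.3800), p(N) = (0.2800, 0.4500, 0.2700).
I(M;N) = H(M) + H(N) − H(M,N).
H(M) = 1.5780, H(N) = 1.5426, H(M,N) = 2.4442.
I(M;N) = 1.5780 + 1.5426 − 2.4442 = 0.676 bits.

0.676 bits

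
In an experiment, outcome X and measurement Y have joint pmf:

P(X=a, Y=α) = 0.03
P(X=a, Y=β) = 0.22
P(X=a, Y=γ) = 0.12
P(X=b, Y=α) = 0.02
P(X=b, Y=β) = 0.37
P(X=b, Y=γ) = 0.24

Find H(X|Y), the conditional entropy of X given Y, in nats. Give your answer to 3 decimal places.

0.652 nats

Marginals: p(X) = (0.3700, 0.6300), p(Y) = (0.0500, 0.5900, 0.3600).
H(X|Y) = Σ p(Y) · H(X|Y=·).
  Y=α: p=0.0500, H(X|Y=α) = 0.6730
  Y=β: p=0.5900, H(X|Y=β) = 0.6605
  Y=γ: p=0.3600, H(X|Y=γ) = 0.6365
Weighted sum = 0.652 nats.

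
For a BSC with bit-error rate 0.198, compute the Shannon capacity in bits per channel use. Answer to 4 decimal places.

0.2821 bits

Binary symmetric channel: C = 1 − h₂(ε) where h₂ is the binary entropy function.
h₂(0.198) = −0.198·log₂0.198 − 0.802·log₂0.802 = 0.7179.
C = 1 − 0.7179 = 0.2821 bits per channel use.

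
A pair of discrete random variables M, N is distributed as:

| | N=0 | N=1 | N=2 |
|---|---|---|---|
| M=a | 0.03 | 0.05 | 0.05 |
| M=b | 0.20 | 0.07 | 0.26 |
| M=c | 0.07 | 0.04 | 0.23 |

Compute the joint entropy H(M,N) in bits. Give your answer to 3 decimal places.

2.764 bits

H(M,N) = −Σ p(x,y)·log₂ p(x,y) over all 9 cells.
  cell (a,0): −0.03·log₂0.03 = 0.1518
  cell (a,1): −0.05·log₂0.05 = 0.2161
  cell (a,2): −0.05·log₂0.05 = 0.2161
  cell (b,0): −0.20·log₂0.20 = 0.4644
  cell (b,1): −0.07·log₂0.07 = 0.2686
  cell (b,2): −0.26·log₂0.26 = 0.5053
  cell (c,0): −0.07·log₂0.07 = 0.2686
  cell (c,1): −0.04·log₂0.04 = 0.1858
  cell (c,2): −0.23·log₂0.23 = 0.4877
Sum = 2.764 bits.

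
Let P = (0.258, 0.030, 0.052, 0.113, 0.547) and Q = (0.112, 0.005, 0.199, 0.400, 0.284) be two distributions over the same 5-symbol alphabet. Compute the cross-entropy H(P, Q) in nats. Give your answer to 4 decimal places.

H(P,Q) = −Σ p·ln q.
  −0.258·ln(0.112) = 0.56483
  −0.030·ln(0.005) = 0.15895
  −0.052·ln(0.199) = 0.08395
  −0.113·ln(0.400) = 0.10354
  −0.547·ln(0.284) = 0.68855
H(P,Q) = 1.5998 nats.

1.5998 nats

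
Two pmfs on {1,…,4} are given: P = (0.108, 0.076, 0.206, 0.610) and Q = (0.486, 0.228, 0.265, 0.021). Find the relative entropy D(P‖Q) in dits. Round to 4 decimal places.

D(P‖Q) = Σ p·log₁₀(p/q).
  0.108·log₁₀(0.108/0.486) = -0.07055
  0.076·log₁₀(0.076/0.228) = -0.03626
  0.206·log₁₀(0.206/0.265) = -0.02253
  0.610·log₁₀(0.610/0.021) = 0.89250
D(P‖Q) = 0.7632 dits.

0.7632 dits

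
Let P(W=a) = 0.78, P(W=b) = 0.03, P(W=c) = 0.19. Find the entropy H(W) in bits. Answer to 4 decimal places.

0.8866 bits

H(W) = −Σ p·log₂ p.
  −(0.78)·log₂(0.78) = 0.27959
  −(0.03)·log₂(0.03) = 0.15177
  −(0.19)·log₂(0.19) = 0.45523
Sum: 0.27959 + 0.15177 + 0.45523 = 0.8866 bits.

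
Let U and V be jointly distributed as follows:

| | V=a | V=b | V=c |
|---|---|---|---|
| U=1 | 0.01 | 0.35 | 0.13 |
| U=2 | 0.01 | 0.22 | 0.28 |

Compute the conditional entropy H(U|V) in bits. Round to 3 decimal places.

0.938 bits

Marginals: p(U) = (0.4900, 0.5100), p(V) = (0.0200, 0.5700, 0.4100).
H(U|V) = Σ p(V) · H(U|V=·).
  V=a: p=0.0200, H(U|V=a) = 1.0000
  V=b: p=0.5700, H(U|V=b) = 0.9621
  V=c: p=0.4100, H(U|V=c) = 0.9012
Weighted sum = 0.938 bits.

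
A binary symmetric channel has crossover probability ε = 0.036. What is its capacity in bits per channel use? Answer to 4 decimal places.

Binary symmetric channel: C = 1 − h₂(ε) where h₂ is the binary entropy function.
h₂(0.036) = −0.036·log₂0.036 − 0.964·log₂0.964 = 0.2236.
C = 1 − 0.2236 = 0.7764 bits per channel use.

0.7764 bits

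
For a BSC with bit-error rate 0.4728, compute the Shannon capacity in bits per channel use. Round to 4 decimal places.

0.0021 bits

Binary symmetric channel: C = 1 − h₂(ε) where h₂ is the binary entropy function.
h₂(0.4728) = −0.4728·log₂0.4728 − 0.5272·log₂0.5272 = 0.9979.
C = 1 − 0.9979 = 0.0021 bits per channel use.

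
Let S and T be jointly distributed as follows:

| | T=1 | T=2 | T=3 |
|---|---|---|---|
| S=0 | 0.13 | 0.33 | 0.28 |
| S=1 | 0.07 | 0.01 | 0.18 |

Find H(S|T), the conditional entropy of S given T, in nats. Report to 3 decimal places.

Marginals: p(S) = (0.7400, 0.2600), p(T) = (0.2000, 0.3400, 0.4600).
H(S|T) = Σ p(T) · H(S|T=·).
  T=1: p=0.2000, H(S|T=1) = 0.6474
  T=2: p=0.3400, H(S|T=2) = 0.1327
  T=3: p=0.4600, H(S|T=3) = 0.6693
Weighted sum = 0.482 nats.

0.482 nats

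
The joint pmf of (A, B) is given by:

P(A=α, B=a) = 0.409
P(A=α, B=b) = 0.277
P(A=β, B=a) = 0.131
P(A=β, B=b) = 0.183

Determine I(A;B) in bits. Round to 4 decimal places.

Marginals: p(A) = (0.6860, 0.3140), p(B) = (0.5400, 0.4600).
I(A;B) = Σ p(x,y)·log₂[p(x,y)/(p(x)p(y))].
  (α,a): 0.409·log₂(1.1041) = 0.05843
  (α,b): 0.277·log₂(0.8778) = -0.05208
  (β,a): 0.131·log₂(0.7726) = -0.04876
  (β,b): 0.183·log₂(1.2670) = 0.06247
Sum = 0.0201 bits.

0.0201 bits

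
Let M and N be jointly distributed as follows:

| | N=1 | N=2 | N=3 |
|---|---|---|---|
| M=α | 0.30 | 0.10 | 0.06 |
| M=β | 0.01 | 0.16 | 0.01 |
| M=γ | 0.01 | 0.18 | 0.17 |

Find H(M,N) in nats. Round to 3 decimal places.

H(M,N) = −Σ p(x,y)·ln p(x,y) over all 9 cells.
  cell (α,1): −0.30·ln0.30 = 0.3612
  cell (α,2): −0.10·ln0.10 = 0.2303
  cell (α,3): −0.06·ln0.06 = 0.1688
  cell (β,1): −0.01·ln0.01 = 0.0461
  cell (β,2): −0.16·ln0.16 = 0.2932
  cell (β,3): −0.01·ln0.01 = 0.0461
  cell (γ,1): −0.01·ln0.01 = 0.0461
  cell (γ,2): −0.18·ln0.18 = 0.3087
  cell (γ,3): −0.17·ln0.17 = 0.3012
Sum = 1.802 nats.

1.802 nats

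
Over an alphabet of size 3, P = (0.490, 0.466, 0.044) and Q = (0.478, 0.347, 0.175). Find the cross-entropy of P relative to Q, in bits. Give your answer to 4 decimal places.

H(P,Q) = −Σ p·log₂ q.
  −0.490·log₂(0.478) = 0.52181
  −0.466·log₂(0.347) = 0.71158
  −0.044·log₂(0.175) = 0.11064
H(P,Q) = 1.3440 bits.

1.3440 bits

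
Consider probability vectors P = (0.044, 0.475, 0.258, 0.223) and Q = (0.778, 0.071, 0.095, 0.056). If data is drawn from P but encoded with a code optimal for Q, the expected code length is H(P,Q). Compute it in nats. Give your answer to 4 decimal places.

2.5175 nats

H(P,Q) = −Σ p·ln q.
  −0.044·ln(0.778) = 0.01105
  −0.475·ln(0.071) = 1.25641
  −0.258·ln(0.095) = 0.60730
  −0.223·ln(0.056) = 0.64278
H(P,Q) = 2.5175 nats.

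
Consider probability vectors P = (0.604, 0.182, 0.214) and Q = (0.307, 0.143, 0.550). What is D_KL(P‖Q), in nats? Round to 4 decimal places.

D(P‖Q) = Σ p·ln(p/q).
  0.604·ln(0.604/0.307) = 0.40874
  0.182·ln(0.182/0.143) = 0.04389
  0.214·ln(0.214/0.550) = -0.20200
D(P‖Q) = 0.2506 nats.

0.2506 nats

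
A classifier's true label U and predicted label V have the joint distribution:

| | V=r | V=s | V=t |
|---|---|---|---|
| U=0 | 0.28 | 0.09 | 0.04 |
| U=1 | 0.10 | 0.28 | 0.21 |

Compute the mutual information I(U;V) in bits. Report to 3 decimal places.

0.206 bits

Marginals: p(U) = (0.4100, 0.5900), p(V) = (0.3800, 0.3700, 0.2500).
I(U;V) = H(U) + H(V) − H(U,V).
H(U) = 0.9765, H(V) = 1.5612, H(U,V) = 2.3319.
I(U;V) = 0.9765 + 1.5612 − 2.3319 = 0.206 bits.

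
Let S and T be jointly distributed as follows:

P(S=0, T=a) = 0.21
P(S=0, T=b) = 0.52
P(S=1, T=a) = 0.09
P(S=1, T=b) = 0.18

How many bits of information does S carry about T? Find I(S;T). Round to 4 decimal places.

Marginals: p(S) = (0.7300, 0.2700), p(T) = (0.3000, 0.7000).
I(S;T) = Σ p(x,y)·log₂[p(x,y)/(p(x)p(y))].
  (0,a): 0.21·log₂(0.9589) = -0.01271
  (0,b): 0.52·log₂(1.0176) = 0.01310
  (1,a): 0.09·log₂(1.1111) = 0.01368
  (1,b): 0.18·log₂(0.9524) = -0.01267
Sum = 0.0014 bits.

0.0014 bits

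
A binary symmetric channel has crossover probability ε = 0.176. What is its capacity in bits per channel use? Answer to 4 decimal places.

0.3288 bits

Binary symmetric channel: C = 1 − h₂(ε) where h₂ is the binary entropy function.
h₂(0.176) = −0.176·log₂0.176 − 0.824·log₂0.824 = 0.6712.
C = 1 − 0.6712 = 0.3288 bits per channel use.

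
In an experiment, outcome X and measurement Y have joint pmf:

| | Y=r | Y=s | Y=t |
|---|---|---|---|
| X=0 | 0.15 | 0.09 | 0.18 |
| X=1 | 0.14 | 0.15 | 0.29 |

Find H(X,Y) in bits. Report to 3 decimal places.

2.494 bits

H(X,Y) = −Σ p(x,y)·log₂ p(x,y) over all 6 cells.
  cell (0,r): −0.15·log₂0.15 = 0.4105
  cell (0,s): −0.09·log₂0.09 = 0.3127
  cell (0,t): −0.18·log₂0.18 = 0.4453
  cell (1,r): −0.14·log₂0.14 = 0.3971
  cell (1,s): −0.15·log₂0.15 = 0.4105
  cell (1,t): −0.29·log₂0.29 = 0.5179
Sum = 2.494 bits.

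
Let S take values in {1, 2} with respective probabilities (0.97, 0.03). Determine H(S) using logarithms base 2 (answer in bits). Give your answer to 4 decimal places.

0.1944 bits

H(S) = −Σ p·log₂ p.
  −(0.97)·log₂(0.97) = 0.04263
  −(0.03)·log₂(0.03) = 0.15177
Sum: 0.04263 + 0.15177 = 0.1944 bits.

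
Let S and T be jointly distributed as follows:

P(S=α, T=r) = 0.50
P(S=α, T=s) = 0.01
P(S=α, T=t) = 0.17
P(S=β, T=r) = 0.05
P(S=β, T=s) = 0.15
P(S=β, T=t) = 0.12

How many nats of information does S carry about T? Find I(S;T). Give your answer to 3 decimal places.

Marginals: p(S) = (0.6800, 0.3200), p(T) = (0.5500, 0.1600, 0.2900).
I(S;T) = H(S) + H(T) − H(S,T).
H(S) = 0.6269, H(T) = 0.9810, H(S,T) = 1.3826.
I(S;T) = 0.6269 + 0.9810 − 1.3826 = 0.225 nats.

0.225 nats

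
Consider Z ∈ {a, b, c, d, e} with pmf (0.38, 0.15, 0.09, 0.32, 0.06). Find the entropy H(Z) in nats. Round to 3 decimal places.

1.402 nats

H(Z) = −Σ p·ln p.
  −(0.38)·ln(0.38) = 0.3677
  −(0.15)·ln(0.15) = 0.2846
  −(0.09)·ln(0.09) = 0.2167
  −(0.32)·ln(0.32) = 0.3646
  −(0.06)·ln(0.06) = 0.1688
Sum: 0.3677 + 0.2846 + 0.2167 + 0.3646 + 0.1688 = 1.402 nats.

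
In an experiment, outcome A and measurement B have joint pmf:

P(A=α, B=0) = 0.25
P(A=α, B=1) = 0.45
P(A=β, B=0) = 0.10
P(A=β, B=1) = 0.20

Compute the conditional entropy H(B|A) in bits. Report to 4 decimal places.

0.9337 bits

Chain rule: H(B|A) = H(A,B) − H(A).
Marginals: p(A) = (0.7000, 0.3000), p(B) = (0.3500, 0.6500).
H(A,B) = 1.8150 bits; H(A) = 0.8813 bits.
H(B|A) = 1.8150 − 0.8813 = 0.9337 bits.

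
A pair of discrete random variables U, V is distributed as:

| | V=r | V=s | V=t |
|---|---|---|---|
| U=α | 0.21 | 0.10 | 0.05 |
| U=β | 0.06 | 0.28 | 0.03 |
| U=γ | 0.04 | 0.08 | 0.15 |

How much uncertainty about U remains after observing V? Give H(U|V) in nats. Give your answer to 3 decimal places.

0.895 nats

Chain rule: H(U|V) = H(U,V) − H(V).
Marginals: p(U) = (0.3600, 0.3700, 0.2700), p(V) = (0.3100, 0.4600, 0.2300).
H(U,V) = 1.9536 nats; H(V) = 1.0583 nats.
H(U|V) = 1.9536 − 1.0583 = 0.895 nats.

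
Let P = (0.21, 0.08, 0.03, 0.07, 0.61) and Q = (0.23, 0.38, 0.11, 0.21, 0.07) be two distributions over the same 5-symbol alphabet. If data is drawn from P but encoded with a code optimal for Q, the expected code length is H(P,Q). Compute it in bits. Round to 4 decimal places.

3.1503 bits

H(P,Q) = −Σ p·log₂ q.
  −0.21·log₂(0.23) = 0.44526
  −0.08·log₂(0.38) = 0.11167
  −0.03·log₂(0.11) = 0.09553
  −0.07·log₂(0.21) = 0.15761
  −0.61·log₂(0.07) = 2.34027
H(P,Q) = 3.1503 bits.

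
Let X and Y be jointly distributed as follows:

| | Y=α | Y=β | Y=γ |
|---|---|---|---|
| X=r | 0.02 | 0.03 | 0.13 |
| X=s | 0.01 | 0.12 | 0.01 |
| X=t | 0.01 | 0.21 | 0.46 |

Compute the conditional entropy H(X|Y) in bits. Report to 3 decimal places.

1.043 bits

Chain rule: H(X|Y) = H(X,Y) − H(Y).
Marginals: p(X) = (0.1800, 0.1400, 0.6800), p(Y) = (0.0400, 0.3600, 0.6000).
H(X,Y) = 2.2018 bits; H(Y) = 1.1585 bits.
H(X|Y) = 2.2018 − 1.1585 = 1.043 bits.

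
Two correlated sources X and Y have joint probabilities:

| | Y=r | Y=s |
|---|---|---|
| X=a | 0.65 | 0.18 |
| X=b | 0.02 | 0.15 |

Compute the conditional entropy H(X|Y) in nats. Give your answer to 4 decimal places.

0.3173 nats

Chain rule: H(X|Y) = H(X,Y) − H(Y).
Marginals: p(X) = (0.8300, 0.1700), p(Y) = (0.6700, 0.3300).
H(X,Y) = 0.9515 nats; H(Y) = 0.6342 nats.
H(X|Y) = 0.9515 − 0.6342 = 0.3173 nats.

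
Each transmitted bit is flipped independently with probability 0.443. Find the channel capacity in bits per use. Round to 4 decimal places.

Binary symmetric channel: C = 1 − h₂(ε) where h₂ is the binary entropy function.
h₂(0.443) = −0.443·log₂0.443 − 0.557·log₂0.557 = 0.9906.
C = 1 − 0.9906 = 0.0094 bits per channel use.

0.0094 bits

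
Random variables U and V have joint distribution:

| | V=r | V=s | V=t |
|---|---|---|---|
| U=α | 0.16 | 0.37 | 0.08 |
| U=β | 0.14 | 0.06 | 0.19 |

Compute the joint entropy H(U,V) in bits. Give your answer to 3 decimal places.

H(U,V) = −Σ p(x,y)·log₂ p(x,y) over all 6 cells.
  cell (α,r): −0.16·log₂0.16 = 0.4230
  cell (α,s): −0.37·log₂0.37 = 0.5307
  cell (α,t): −0.08·log₂0.08 = 0.2915
  cell (β,r): −0.14·log₂0.14 = 0.3971
  cell (β,s): −0.06·log₂0.06 = 0.2435
  cell (β,t): −0.19·log₂0.19 = 0.4552
Sum = 2.341 bits.

2.341 bits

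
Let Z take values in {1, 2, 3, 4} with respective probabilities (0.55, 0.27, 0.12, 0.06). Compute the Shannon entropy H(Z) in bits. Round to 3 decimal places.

H(Z) = −Σ p·log₂ p.
  −(0.55)·log₂(0.55) = 0.4744
  −(0.27)·log₂(0.27) = 0.5100
  −(0.12)·log₂(0.12) = 0.3671
  −(0.06)·log₂(0.06) = 0.2435
Sum: 0.4744 + 0.5100 + 0.3671 + 0.2435 = 1.595 bits.

1.595 bits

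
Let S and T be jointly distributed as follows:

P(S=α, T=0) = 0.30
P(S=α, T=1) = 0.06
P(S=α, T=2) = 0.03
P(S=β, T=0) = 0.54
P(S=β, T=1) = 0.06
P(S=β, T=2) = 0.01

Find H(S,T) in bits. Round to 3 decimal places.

1.706 bits

H(S,T) = −Σ p(x,y)·log₂ p(x,y) over all 6 cells.
  cell (α,0): −0.30·log₂0.30 = 0.5211
  cell (α,1): −0.06·log₂0.06 = 0.2435
  cell (α,2): −0.03·log₂0.03 = 0.1518
  cell (β,0): −0.54·log₂0.54 = 0.4800
  cell (β,1): −0.06·log₂0.06 = 0.2435
  cell (β,2): −0.01·log₂0.01 = 0.0664
Sum = 1.706 bits.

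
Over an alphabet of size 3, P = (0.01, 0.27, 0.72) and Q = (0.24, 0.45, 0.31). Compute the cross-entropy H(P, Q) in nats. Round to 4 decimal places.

H(P,Q) = −Σ p·ln q.
  −0.01·ln(0.24) = 0.01427
  −0.27·ln(0.45) = 0.21560
  −0.72·ln(0.31) = 0.84325
H(P,Q) = 1.0731 nats.

1.0731 nats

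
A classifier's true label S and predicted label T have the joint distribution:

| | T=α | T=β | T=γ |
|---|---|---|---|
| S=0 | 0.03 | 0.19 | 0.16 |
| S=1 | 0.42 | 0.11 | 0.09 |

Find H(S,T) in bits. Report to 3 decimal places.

2.219 bits

H(S,T) = −Σ p(x,y)·log₂ p(x,y) over all 6 cells.
  cell (0,α): −0.03·log₂0.03 = 0.1518
  cell (0,β): −0.19·log₂0.19 = 0.4552
  cell (0,γ): −0.16·log₂0.16 = 0.4230
  cell (1,α): −0.42·log₂0.42 = 0.5256
  cell (1,β): −0.11·log₂0.11 = 0.3503
  cell (1,γ): −0.09·log₂0.09 = 0.3127
Sum = 2.219 bits.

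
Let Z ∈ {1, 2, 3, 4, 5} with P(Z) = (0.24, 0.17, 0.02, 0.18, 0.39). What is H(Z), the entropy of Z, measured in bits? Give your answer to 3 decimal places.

2.017 bits

H(Z) = −Σ p·log₂ p.
  −(0.24)·log₂(0.24) = 0.4941
  −(0.17)·log₂(0.17) = 0.4346
  −(0.02)·log₂(0.02) = 0.1129
  −(0.18)·log₂(0.18) = 0.4453
  −(0.39)·log₂(0.39) = 0.5298
Sum: 0.4941 + 0.4346 + 0.1129 + 0.4453 + 0.5298 = 2.017 bits.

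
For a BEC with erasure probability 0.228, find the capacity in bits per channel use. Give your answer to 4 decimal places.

Binary erasure channel: capacity C = 1 − ε.
C = 1 − 0.228 = 0.7720 bits per channel use.

0.7720 bits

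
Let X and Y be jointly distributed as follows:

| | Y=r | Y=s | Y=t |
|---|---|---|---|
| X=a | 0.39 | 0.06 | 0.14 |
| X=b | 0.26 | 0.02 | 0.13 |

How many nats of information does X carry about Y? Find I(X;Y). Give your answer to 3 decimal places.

0.007 nats

Marginals: p(X) = (0.5900, 0.4100), p(Y) = (0.6500, 0.0800, 0.2700).
I(X;Y) = Σ p(x,y)·ln[p(x,y)/(p(x)p(y))].
  (a,r): 0.39·ln(1.0169) = 0.0066
  (a,s): 0.06·ln(1.2712) = 0.0144
  (a,t): 0.14·ln(0.8788) = -0.0181
  (b,r): 0.26·ln(0.9756) = -0.0064
  (b,s): 0.02·ln(0.6098) = -0.0099
  (b,t): 0.13·ln(1.1743) = 0.0209
Sum = 0.007 nats.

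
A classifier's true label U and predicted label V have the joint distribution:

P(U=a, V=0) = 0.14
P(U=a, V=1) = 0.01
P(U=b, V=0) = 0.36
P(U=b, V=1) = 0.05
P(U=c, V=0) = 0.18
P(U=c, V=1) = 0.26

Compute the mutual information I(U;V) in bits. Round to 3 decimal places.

Marginals: p(U) = (0.1500, 0.4100, 0.4400), p(V) = (0.6800, 0.3200).
I(U;V) = H(U) + H(V) − H(U,V).
H(U) = 1.4591, H(V) = 0.9044, H(U,V) = 2.1609.
I(U;V) = 1.4591 + 0.9044 − 2.1609 = 0.203 bits.

0.203 bits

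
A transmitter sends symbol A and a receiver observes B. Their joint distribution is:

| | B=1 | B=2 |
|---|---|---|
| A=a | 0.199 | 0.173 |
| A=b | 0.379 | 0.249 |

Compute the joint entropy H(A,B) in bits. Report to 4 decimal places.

1.9313 bits

H(A,B) = −Σ p(x,y)·log₂ p(x,y) over all 4 cells.
  cell (a,1): −0.199·log₂0.199 = 0.46350
  cell (a,2): −0.173·log₂0.173 = 0.43789
  cell (b,1): −0.379·log₂0.379 = 0.53050
  cell (b,2): −0.249·log₂0.249 = 0.49944
Sum = 1.9313 bits.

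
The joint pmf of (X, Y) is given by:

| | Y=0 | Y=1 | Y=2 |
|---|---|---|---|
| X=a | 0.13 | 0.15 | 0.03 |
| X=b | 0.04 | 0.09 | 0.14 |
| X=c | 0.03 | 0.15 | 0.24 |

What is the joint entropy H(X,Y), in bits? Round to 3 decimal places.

H(X,Y) = −Σ p(x,y)·log₂ p(x,y) over all 9 cells.
  cell (a,0): −0.13·log₂0.13 = 0.3826
  cell (a,1): −0.15·log₂0.15 = 0.4105
  cell (a,2): −0.03·log₂0.03 = 0.1518
  cell (b,0): −0.04·log₂0.04 = 0.1858
  cell (b,1): −0.09·log₂0.09 = 0.3127
  cell (b,2): −0.14·log₂0.14 = 0.3971
  cell (c,0): −0.03·log₂0.03 = 0.1518
  cell (c,1): −0.15·log₂0.15 = 0.4105
  cell (c,2): −0.24·log₂0.24 = 0.4941
Sum = 2.897 bits.

2.897 bits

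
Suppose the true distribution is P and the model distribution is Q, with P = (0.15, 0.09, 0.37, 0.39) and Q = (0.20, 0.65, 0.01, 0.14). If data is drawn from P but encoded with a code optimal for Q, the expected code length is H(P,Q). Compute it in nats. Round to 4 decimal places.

H(P,Q) = −Σ p·ln q.
  −0.15·ln(0.20) = 0.24142
  −0.09·ln(0.65) = 0.03877
  −0.37·ln(0.01) = 1.70391
  −0.39·ln(0.14) = 0.76678
H(P,Q) = 2.7509 nats.

2.7509 nats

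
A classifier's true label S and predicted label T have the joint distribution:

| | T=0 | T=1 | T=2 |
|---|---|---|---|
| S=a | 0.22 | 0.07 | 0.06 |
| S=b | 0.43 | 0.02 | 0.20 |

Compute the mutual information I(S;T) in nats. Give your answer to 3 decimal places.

0.043 nats

Marginals: p(S) = (0.3500, 0.6500), p(T) = (0.6500, 0.0900, 0.2600).
I(S;T) = Σ p(x,y)·ln[p(x,y)/(p(x)p(y))].
  (a,0): 0.22·ln(0.9670) = -0.0074
  (a,1): 0.07·ln(2.2222) = 0.0559
  (a,2): 0.06·ln(0.6593) = -0.0250
  (b,0): 0.43·ln(1.0178) = 0.0076
  (b,1): 0.02·ln(0.3419) = -0.0215
  (b,2): 0.20·ln(1.1834) = 0.0337
Sum = 0.043 nats.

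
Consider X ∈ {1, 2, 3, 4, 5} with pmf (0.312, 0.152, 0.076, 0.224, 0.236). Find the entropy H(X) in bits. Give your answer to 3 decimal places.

H(X) = −Σ p·log₂ p.
  −(0.312)·log₂(0.312) = 0.5243
  −(0.152)·log₂(0.152) = 0.4131
  −(0.076)·log₂(0.076) = 0.2826
  −(0.224)·log₂(0.224) = 0.4835
  −(0.236)·log₂(0.236) = 0.4916
Sum: 0.5243 + 0.4131 + 0.2826 + 0.4835 + 0.4916 = 2.195 bits.

2.195 bits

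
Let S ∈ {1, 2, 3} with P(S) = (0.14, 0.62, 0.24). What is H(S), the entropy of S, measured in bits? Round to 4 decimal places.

1.3188 bits

H(S) = −Σ p·log₂ p.
  −(0.14)·log₂(0.14) = 0.39711
  −(0.62)·log₂(0.62) = 0.42759
  −(0.24)·log₂(0.24) = 0.49413
Sum: 0.39711 + 0.42759 + 0.49413 = 1.3188 bits.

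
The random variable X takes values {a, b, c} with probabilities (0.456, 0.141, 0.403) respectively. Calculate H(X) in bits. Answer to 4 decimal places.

1.4435 bits

H(X) = −Σ p·log₂ p.
  −(0.456)·log₂(0.456) = 0.51660
  −(0.141)·log₂(0.141) = 0.39850
  −(0.403)·log₂(0.403) = 0.52839
Sum: 0.51660 + 0.39850 + 0.52839 = 1.4435 bits.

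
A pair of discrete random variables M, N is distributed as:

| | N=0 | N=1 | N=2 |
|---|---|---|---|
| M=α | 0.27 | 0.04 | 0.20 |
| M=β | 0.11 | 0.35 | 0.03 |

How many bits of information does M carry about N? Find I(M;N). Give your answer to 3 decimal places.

Marginals: p(M) = (0.5100, 0.4900), p(N) = (0.3800, 0.3900, 0.2300).
I(M;N) = H(M) + H(N) − H(M,N).
H(M) = 0.9997, H(N) = 1.5479, H(M,N) = 2.1923.
I(M;N) = 0.9997 + 1.5479 − 2.1923 = 0.355 bits.

0.355 bits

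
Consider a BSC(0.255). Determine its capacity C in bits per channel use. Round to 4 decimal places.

Binary symmetric channel: C = 1 − h₂(ε) where h₂ is the binary entropy function.
h₂(0.255) = −0.255·log₂0.255 − 0.745·log₂0.745 = 0.8191.
C = 1 − 0.8191 = 0.1809 bits per channel use.

0.1809 bits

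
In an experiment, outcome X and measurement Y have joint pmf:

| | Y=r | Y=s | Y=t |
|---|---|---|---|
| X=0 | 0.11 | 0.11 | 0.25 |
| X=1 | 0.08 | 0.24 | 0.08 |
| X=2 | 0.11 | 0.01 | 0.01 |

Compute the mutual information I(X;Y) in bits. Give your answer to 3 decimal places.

Marginals: p(X) = (0.4700, 0.4000, 0.1300), p(Y) = (0.3000, 0.3600, 0.3400).
I(X;Y) = H(X) + H(Y) − H(X,Y).
H(X) = 1.4234, H(Y) = 1.5809, H(X,Y) = 2.7609.
I(X;Y) = 1.4234 + 1.5809 − 2.7609 = 0.243 bits.

0.243 bits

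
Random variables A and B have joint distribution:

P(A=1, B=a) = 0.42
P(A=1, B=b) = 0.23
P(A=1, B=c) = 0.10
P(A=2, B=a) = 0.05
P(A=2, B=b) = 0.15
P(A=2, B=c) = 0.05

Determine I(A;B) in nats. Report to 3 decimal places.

Marginals: p(A) = (0.7500, 0.2500), p(B) = (0.4700, 0.3800, 0.1500).
I(A;B) = H(A) + H(B) − H(A,B).
H(A) = 0.5623, H(B) = 1.0071, H(A,B) = 1.5168.
I(A;B) = 0.5623 + 1.0071 − 1.5168 = 0.053 nats.

0.053 nats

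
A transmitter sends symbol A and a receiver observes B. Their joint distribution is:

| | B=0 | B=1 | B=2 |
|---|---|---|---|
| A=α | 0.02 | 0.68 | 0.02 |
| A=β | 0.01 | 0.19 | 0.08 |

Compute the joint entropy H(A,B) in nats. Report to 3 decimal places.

H(A,B) = −Σ p(x,y)·ln p(x,y) over all 6 cells.
  cell (α,0): −0.02·ln0.02 = 0.0782
  cell (α,1): −0.68·ln0.68 = 0.2623
  cell (α,2): −0.02·ln0.02 = 0.0782
  cell (β,0): −0.01·ln0.01 = 0.0461
  cell (β,1): −0.19·ln0.19 = 0.3155
  cell (β,2): −0.08·ln0.08 = 0.2021
Sum = 0.982 nats.

0.982 nats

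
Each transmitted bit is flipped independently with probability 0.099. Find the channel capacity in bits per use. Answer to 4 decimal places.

Binary symmetric channel: C = 1 − h₂(ε) where h₂ is the binary entropy function.
h₂(0.099) = −0.099·log₂0.099 − 0.901·log₂0.901 = 0.4658.
C = 1 − 0.4658 = 0.5342 bits per channel use.

0.5342 bits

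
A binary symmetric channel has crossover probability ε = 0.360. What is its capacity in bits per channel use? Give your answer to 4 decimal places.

0.0573 bits

Binary symmetric channel: C = 1 − h₂(ε) where h₂ is the binary entropy function.
h₂(0.360) = −0.360·log₂0.360 − 0.640·log₂0.640 = 0.9427.
C = 1 − 0.9427 = 0.0573 bits per channel use.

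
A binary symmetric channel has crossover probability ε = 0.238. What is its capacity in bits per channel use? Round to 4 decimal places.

0.2083 bits

Binary symmetric channel: C = 1 − h₂(ε) where h₂ is the binary entropy function.
h₂(0.238) = −0.238·log₂0.238 − 0.762·log₂0.762 = 0.7917.
C = 1 − 0.7917 = 0.2083 bits per channel use.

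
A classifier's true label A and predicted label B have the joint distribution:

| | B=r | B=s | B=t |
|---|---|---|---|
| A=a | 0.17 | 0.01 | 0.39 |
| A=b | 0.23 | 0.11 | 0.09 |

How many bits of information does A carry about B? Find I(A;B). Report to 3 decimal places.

Marginals: p(A) = (0.5700, 0.4300), p(B) = (0.4000, 0.1200, 0.4800).
I(A;B) = Σ p(x,y)·log₂[p(x,y)/(p(x)p(y))].
  (a,r): 0.17·log₂(0.7456) = -0.0720
  (a,s): 0.01·log₂(0.1462) = -0.0277
  (a,t): 0.39·log₂(1.4254) = 0.1994
  (b,r): 0.23·log₂(1.3372) = 0.0964
  (b,s): 0.11·log₂(2.1318) = 0.1201
  (b,t): 0.09·log₂(0.4360) = -0.1078
Sum = 0.208 bits.

0.208 bits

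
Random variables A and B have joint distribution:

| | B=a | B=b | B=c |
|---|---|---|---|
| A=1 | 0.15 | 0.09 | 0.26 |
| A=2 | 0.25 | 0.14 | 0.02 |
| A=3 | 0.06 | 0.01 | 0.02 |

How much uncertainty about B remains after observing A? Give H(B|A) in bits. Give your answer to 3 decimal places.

1.321 bits

Chain rule: H(B|A) = H(A,B) − H(A).
Marginals: p(A) = (0.5000, 0.4100, 0.0900), p(B) = (0.4600, 0.2400, 0.3000).
H(A,B) = 2.6613 bits; H(A) = 1.3400 bits.
H(B|A) = 2.6613 − 1.3400 = 1.321 bits.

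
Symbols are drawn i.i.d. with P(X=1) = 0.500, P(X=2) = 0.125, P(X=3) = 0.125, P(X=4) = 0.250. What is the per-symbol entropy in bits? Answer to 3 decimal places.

1.750 bits

H(X) = −Σ p·log₂ p.
  −(0.500)·log₂(0.500) = 0.5000
  −(0.125)·log₂(0.125) = 0.3750
  −(0.125)·log₂(0.125) = 0.3750
  −(0.250)·log₂(0.250) = 0.5000
Sum: 0.5000 + 0.3750 + 0.3750 + 0.5000 = 1.750 bits.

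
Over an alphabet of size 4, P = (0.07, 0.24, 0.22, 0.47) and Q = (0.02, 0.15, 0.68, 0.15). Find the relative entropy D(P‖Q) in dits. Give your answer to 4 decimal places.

D(P‖Q) = Σ p·log₁₀(p/q).
  0.07·log₁₀(0.07/0.02) = 0.03808
  0.24·log₁₀(0.24/0.15) = 0.04899
  0.22·log₁₀(0.22/0.68) = -0.10782
  0.47·log₁₀(0.47/0.15) = 0.23312
D(P‖Q) = 0.2124 dits.

0.2124 dits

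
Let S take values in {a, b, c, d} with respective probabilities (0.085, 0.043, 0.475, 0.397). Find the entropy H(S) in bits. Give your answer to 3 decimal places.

1.537 bits

H(S) = −Σ p·log₂ p.
  −(0.085)·log₂(0.085) = 0.3023
  −(0.043)·log₂(0.043) = 0.1952
  −(0.475)·log₂(0.475) = 0.5102
  −(0.397)·log₂(0.397) = 0.5291
Sum: 0.3023 + 0.1952 + 0.5102 + 0.5291 = 1.537 bits.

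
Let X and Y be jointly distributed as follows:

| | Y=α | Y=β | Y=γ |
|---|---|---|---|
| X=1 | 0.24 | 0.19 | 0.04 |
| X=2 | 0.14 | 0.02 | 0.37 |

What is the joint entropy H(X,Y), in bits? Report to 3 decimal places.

H(X,Y) = −Σ p(x,y)·log₂ p(x,y) over all 6 cells.
  cell (1,α): −0.24·log₂0.24 = 0.4941
  cell (1,β): −0.19·log₂0.19 = 0.4552
  cell (1,γ): −0.04·log₂0.04 = 0.1858
  cell (2,α): −0.14·log₂0.14 = 0.3971
  cell (2,β): −0.02·log₂0.02 = 0.1129
  cell (2,γ): −0.37·log₂0.37 = 0.5307
Sum = 2.176 bits.

2.176 bits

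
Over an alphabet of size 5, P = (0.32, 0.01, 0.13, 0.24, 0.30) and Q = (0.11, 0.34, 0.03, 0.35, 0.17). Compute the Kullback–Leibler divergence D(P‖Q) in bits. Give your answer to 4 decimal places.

0.8323 bits

D(P‖Q) = Σ p·log₂(p/q).
  0.32·log₂(0.32/0.11) = 0.49298
  0.01·log₂(0.01/0.34) = -0.05087
  0.13·log₂(0.13/0.03) = 0.27501
  0.24·log₂(0.24/0.35) = -0.13064
  0.30·log₂(0.30/0.17) = 0.24583
D(P‖Q) = 0.8323 bits.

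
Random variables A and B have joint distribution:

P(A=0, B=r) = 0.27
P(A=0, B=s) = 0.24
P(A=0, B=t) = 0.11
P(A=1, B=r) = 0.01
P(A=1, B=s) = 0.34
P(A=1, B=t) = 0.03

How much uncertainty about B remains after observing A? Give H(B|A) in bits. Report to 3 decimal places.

1.144 bits

Marginals: p(A) = (0.6200, 0.3800), p(B) = (0.2800, 0.5800, 0.1400).
H(B|A) = Σ p(A) · H(B|A=·).
  A=0: p=0.6200, H(B|A=0) = 1.4949
  A=1: p=0.3800, H(B|A=1) = 0.5709
Weighted sum = 1.144 bits.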